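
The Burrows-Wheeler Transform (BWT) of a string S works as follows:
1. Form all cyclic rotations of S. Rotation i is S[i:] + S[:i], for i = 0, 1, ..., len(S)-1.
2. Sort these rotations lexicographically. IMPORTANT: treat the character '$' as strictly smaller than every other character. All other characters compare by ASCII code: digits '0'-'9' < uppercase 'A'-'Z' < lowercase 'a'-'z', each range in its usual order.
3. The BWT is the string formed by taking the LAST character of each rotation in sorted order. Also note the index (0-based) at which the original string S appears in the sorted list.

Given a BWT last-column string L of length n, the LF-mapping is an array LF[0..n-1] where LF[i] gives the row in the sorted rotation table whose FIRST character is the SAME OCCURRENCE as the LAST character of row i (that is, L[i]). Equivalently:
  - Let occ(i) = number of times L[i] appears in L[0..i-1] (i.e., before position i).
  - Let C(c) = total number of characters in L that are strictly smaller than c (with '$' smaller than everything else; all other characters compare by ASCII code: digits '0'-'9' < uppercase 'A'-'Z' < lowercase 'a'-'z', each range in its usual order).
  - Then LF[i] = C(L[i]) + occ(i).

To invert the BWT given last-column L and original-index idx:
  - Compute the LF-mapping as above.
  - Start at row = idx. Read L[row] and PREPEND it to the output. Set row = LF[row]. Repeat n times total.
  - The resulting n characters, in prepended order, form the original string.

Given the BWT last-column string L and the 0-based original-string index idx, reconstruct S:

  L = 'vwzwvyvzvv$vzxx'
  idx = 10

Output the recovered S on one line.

LF mapping: 1 7 12 8 2 11 3 13 4 5 0 6 14 9 10
Walk LF starting at row 10, prepending L[row]:
  step 1: row=10, L[10]='$', prepend. Next row=LF[10]=0
  step 2: row=0, L[0]='v', prepend. Next row=LF[0]=1
  step 3: row=1, L[1]='w', prepend. Next row=LF[1]=7
  step 4: row=7, L[7]='z', prepend. Next row=LF[7]=13
  step 5: row=13, L[13]='x', prepend. Next row=LF[13]=9
  step 6: row=9, L[9]='v', prepend. Next row=LF[9]=5
  step 7: row=5, L[5]='y', prepend. Next row=LF[5]=11
  step 8: row=11, L[11]='v', prepend. Next row=LF[11]=6
  step 9: row=6, L[6]='v', prepend. Next row=LF[6]=3
  step 10: row=3, L[3]='w', prepend. Next row=LF[3]=8
  step 11: row=8, L[8]='v', prepend. Next row=LF[8]=4
  step 12: row=4, L[4]='v', prepend. Next row=LF[4]=2
  step 13: row=2, L[2]='z', prepend. Next row=LF[2]=12
  step 14: row=12, L[12]='z', prepend. Next row=LF[12]=14
  step 15: row=14, L[14]='x', prepend. Next row=LF[14]=10
Reversed output: xzzvvwvvyvxzwv$

Answer: xzzvvwvvyvxzwv$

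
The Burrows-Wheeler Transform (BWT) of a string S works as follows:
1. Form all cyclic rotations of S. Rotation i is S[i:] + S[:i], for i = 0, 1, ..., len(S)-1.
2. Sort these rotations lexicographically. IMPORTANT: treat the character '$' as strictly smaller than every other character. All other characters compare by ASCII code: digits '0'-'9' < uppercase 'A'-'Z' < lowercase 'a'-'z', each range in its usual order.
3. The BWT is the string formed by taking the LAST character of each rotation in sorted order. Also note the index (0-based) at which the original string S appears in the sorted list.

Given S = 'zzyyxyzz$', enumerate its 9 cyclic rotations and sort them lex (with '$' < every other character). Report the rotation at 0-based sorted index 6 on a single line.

Answer: zyyxyzz$z

Derivation:
All 9 rotations (rotation i = S[i:]+S[:i]):
  rot[0] = zzyyxyzz$
  rot[1] = zyyxyzz$z
  rot[2] = yyxyzz$zz
  rot[3] = yxyzz$zzy
  rot[4] = xyzz$zzyy
  rot[5] = yzz$zzyyx
  rot[6] = zz$zzyyxy
  rot[7] = z$zzyyxyz
  rot[8] = $zzyyxyzz
Sorted (with $ < everything):
  sorted[0] = $zzyyxyzz
  sorted[1] = xyzz$zzyy
  sorted[2] = yxyzz$zzy
  sorted[3] = yyxyzz$zz
  sorted[4] = yzz$zzyyx
  sorted[5] = z$zzyyxyz
  sorted[6] = zyyxyzz$z
  sorted[7] = zz$zzyyxy
  sorted[8] = zzyyxyzz$
sorted[6] = zyyxyzz$z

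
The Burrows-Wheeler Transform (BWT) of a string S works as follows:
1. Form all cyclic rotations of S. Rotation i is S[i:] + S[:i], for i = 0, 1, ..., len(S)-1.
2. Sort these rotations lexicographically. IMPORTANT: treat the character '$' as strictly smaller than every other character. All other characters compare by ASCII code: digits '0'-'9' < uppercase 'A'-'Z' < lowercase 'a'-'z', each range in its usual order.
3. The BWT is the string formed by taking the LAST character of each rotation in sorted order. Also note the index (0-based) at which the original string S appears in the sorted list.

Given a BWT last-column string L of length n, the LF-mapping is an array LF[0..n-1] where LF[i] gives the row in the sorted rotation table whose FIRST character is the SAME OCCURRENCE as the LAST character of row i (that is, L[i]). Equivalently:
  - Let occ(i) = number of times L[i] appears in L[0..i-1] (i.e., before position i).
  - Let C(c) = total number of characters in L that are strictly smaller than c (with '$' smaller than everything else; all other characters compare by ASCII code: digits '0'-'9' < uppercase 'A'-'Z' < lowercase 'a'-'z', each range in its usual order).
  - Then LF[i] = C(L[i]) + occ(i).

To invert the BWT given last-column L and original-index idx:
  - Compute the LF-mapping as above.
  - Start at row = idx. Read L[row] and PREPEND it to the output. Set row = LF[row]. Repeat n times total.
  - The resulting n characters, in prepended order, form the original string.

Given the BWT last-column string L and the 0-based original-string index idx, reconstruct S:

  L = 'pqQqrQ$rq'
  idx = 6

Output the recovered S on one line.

Answer: qrrqQQqp$

Derivation:
LF mapping: 3 4 1 5 7 2 0 8 6
Walk LF starting at row 6, prepending L[row]:
  step 1: row=6, L[6]='$', prepend. Next row=LF[6]=0
  step 2: row=0, L[0]='p', prepend. Next row=LF[0]=3
  step 3: row=3, L[3]='q', prepend. Next row=LF[3]=5
  step 4: row=5, L[5]='Q', prepend. Next row=LF[5]=2
  step 5: row=2, L[2]='Q', prepend. Next row=LF[2]=1
  step 6: row=1, L[1]='q', prepend. Next row=LF[1]=4
  step 7: row=4, L[4]='r', prepend. Next row=LF[4]=7
  step 8: row=7, L[7]='r', prepend. Next row=LF[7]=8
  step 9: row=8, L[8]='q', prepend. Next row=LF[8]=6
Reversed output: qrrqQQqp$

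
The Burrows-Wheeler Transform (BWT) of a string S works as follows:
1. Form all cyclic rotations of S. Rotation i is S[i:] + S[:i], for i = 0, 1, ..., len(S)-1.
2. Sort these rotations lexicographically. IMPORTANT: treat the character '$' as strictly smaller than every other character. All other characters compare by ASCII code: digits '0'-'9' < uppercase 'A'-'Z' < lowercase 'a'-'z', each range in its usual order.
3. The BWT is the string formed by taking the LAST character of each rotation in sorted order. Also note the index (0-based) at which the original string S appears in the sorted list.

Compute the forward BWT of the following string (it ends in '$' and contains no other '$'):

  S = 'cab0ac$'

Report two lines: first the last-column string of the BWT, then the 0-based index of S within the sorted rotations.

All 7 rotations (rotation i = S[i:]+S[:i]):
  rot[0] = cab0ac$
  rot[1] = ab0ac$c
  rot[2] = b0ac$ca
  rot[3] = 0ac$cab
  rot[4] = ac$cab0
  rot[5] = c$cab0a
  rot[6] = $cab0ac
Sorted (with $ < everything):
  sorted[0] = $cab0ac  (last char: 'c')
  sorted[1] = 0ac$cab  (last char: 'b')
  sorted[2] = ab0ac$c  (last char: 'c')
  sorted[3] = ac$cab0  (last char: '0')
  sorted[4] = b0ac$ca  (last char: 'a')
  sorted[5] = c$cab0a  (last char: 'a')
  sorted[6] = cab0ac$  (last char: '$')
Last column: cbc0aa$
Original string S is at sorted index 6

Answer: cbc0aa$
6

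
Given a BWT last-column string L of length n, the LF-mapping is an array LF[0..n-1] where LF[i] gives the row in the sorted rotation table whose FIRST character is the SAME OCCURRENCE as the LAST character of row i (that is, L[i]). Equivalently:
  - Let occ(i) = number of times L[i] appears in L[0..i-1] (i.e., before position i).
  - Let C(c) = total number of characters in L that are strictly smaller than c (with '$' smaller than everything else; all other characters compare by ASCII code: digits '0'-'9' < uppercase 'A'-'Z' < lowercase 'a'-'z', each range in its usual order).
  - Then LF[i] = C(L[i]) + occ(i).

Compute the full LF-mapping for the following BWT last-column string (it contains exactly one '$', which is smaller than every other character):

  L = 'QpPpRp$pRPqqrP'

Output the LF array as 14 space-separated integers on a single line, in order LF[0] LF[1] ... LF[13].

Answer: 4 7 1 8 5 9 0 10 6 2 11 12 13 3

Derivation:
Char counts: '$':1, 'P':3, 'Q':1, 'R':2, 'p':4, 'q':2, 'r':1
C (first-col start): C('$')=0, C('P')=1, C('Q')=4, C('R')=5, C('p')=7, C('q')=11, C('r')=13
L[0]='Q': occ=0, LF[0]=C('Q')+0=4+0=4
L[1]='p': occ=0, LF[1]=C('p')+0=7+0=7
L[2]='P': occ=0, LF[2]=C('P')+0=1+0=1
L[3]='p': occ=1, LF[3]=C('p')+1=7+1=8
L[4]='R': occ=0, LF[4]=C('R')+0=5+0=5
L[5]='p': occ=2, LF[5]=C('p')+2=7+2=9
L[6]='$': occ=0, LF[6]=C('$')+0=0+0=0
L[7]='p': occ=3, LF[7]=C('p')+3=7+3=10
L[8]='R': occ=1, LF[8]=C('R')+1=5+1=6
L[9]='P': occ=1, LF[9]=C('P')+1=1+1=2
L[10]='q': occ=0, LF[10]=C('q')+0=11+0=11
L[11]='q': occ=1, LF[11]=C('q')+1=11+1=12
L[12]='r': occ=0, LF[12]=C('r')+0=13+0=13
L[13]='P': occ=2, LF[13]=C('P')+2=1+2=3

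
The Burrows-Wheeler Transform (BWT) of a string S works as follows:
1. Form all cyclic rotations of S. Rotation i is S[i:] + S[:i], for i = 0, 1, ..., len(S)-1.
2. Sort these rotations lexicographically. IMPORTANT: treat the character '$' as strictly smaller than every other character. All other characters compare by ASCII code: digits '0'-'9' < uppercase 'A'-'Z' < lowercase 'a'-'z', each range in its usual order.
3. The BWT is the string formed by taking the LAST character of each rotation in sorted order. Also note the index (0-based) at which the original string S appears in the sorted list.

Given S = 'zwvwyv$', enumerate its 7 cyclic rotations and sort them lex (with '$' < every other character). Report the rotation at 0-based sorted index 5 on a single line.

Answer: yv$zwvw

Derivation:
All 7 rotations (rotation i = S[i:]+S[:i]):
  rot[0] = zwvwyv$
  rot[1] = wvwyv$z
  rot[2] = vwyv$zw
  rot[3] = wyv$zwv
  rot[4] = yv$zwvw
  rot[5] = v$zwvwy
  rot[6] = $zwvwyv
Sorted (with $ < everything):
  sorted[0] = $zwvwyv
  sorted[1] = v$zwvwy
  sorted[2] = vwyv$zw
  sorted[3] = wvwyv$z
  sorted[4] = wyv$zwv
  sorted[5] = yv$zwvw
  sorted[6] = zwvwyv$
sorted[5] = yv$zwvw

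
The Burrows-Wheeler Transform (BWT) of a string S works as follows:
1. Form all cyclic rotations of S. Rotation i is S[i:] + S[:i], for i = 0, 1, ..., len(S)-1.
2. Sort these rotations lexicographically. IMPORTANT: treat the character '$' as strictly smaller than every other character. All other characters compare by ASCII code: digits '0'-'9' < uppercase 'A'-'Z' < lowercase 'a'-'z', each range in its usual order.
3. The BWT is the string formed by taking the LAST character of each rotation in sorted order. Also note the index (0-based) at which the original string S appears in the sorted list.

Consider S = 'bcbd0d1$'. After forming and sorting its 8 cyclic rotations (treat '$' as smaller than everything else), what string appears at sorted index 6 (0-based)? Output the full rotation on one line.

All 8 rotations (rotation i = S[i:]+S[:i]):
  rot[0] = bcbd0d1$
  rot[1] = cbd0d1$b
  rot[2] = bd0d1$bc
  rot[3] = d0d1$bcb
  rot[4] = 0d1$bcbd
  rot[5] = d1$bcbd0
  rot[6] = 1$bcbd0d
  rot[7] = $bcbd0d1
Sorted (with $ < everything):
  sorted[0] = $bcbd0d1
  sorted[1] = 0d1$bcbd
  sorted[2] = 1$bcbd0d
  sorted[3] = bcbd0d1$
  sorted[4] = bd0d1$bc
  sorted[5] = cbd0d1$b
  sorted[6] = d0d1$bcb
  sorted[7] = d1$bcbd0
sorted[6] = d0d1$bcb

Answer: d0d1$bcb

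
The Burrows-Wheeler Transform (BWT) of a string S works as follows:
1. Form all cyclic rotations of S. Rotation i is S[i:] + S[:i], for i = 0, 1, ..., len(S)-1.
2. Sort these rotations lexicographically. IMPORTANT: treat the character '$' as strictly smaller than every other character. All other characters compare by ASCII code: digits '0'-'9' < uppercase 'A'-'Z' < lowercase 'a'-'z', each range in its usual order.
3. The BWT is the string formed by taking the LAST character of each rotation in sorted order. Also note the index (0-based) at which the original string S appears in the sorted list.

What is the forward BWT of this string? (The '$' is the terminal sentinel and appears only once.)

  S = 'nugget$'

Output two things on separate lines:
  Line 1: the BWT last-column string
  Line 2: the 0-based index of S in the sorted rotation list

All 7 rotations (rotation i = S[i:]+S[:i]):
  rot[0] = nugget$
  rot[1] = ugget$n
  rot[2] = gget$nu
  rot[3] = get$nug
  rot[4] = et$nugg
  rot[5] = t$nugge
  rot[6] = $nugget
Sorted (with $ < everything):
  sorted[0] = $nugget  (last char: 't')
  sorted[1] = et$nugg  (last char: 'g')
  sorted[2] = get$nug  (last char: 'g')
  sorted[3] = gget$nu  (last char: 'u')
  sorted[4] = nugget$  (last char: '$')
  sorted[5] = t$nugge  (last char: 'e')
  sorted[6] = ugget$n  (last char: 'n')
Last column: tggu$en
Original string S is at sorted index 4

Answer: tggu$en
4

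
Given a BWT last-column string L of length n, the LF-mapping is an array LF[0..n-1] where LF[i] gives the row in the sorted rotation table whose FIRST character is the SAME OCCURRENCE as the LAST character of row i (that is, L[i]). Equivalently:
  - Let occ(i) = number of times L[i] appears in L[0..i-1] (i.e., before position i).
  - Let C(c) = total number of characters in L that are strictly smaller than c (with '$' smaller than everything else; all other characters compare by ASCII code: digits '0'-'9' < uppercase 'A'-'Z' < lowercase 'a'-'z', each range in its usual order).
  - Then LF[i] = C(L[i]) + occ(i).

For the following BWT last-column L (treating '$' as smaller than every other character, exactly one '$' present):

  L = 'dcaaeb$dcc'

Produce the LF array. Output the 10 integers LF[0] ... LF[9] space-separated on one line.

Answer: 7 4 1 2 9 3 0 8 5 6

Derivation:
Char counts: '$':1, 'a':2, 'b':1, 'c':3, 'd':2, 'e':1
C (first-col start): C('$')=0, C('a')=1, C('b')=3, C('c')=4, C('d')=7, C('e')=9
L[0]='d': occ=0, LF[0]=C('d')+0=7+0=7
L[1]='c': occ=0, LF[1]=C('c')+0=4+0=4
L[2]='a': occ=0, LF[2]=C('a')+0=1+0=1
L[3]='a': occ=1, LF[3]=C('a')+1=1+1=2
L[4]='e': occ=0, LF[4]=C('e')+0=9+0=9
L[5]='b': occ=0, LF[5]=C('b')+0=3+0=3
L[6]='$': occ=0, LF[6]=C('$')+0=0+0=0
L[7]='d': occ=1, LF[7]=C('d')+1=7+1=8
L[8]='c': occ=1, LF[8]=C('c')+1=4+1=5
L[9]='c': occ=2, LF[9]=C('c')+2=4+2=6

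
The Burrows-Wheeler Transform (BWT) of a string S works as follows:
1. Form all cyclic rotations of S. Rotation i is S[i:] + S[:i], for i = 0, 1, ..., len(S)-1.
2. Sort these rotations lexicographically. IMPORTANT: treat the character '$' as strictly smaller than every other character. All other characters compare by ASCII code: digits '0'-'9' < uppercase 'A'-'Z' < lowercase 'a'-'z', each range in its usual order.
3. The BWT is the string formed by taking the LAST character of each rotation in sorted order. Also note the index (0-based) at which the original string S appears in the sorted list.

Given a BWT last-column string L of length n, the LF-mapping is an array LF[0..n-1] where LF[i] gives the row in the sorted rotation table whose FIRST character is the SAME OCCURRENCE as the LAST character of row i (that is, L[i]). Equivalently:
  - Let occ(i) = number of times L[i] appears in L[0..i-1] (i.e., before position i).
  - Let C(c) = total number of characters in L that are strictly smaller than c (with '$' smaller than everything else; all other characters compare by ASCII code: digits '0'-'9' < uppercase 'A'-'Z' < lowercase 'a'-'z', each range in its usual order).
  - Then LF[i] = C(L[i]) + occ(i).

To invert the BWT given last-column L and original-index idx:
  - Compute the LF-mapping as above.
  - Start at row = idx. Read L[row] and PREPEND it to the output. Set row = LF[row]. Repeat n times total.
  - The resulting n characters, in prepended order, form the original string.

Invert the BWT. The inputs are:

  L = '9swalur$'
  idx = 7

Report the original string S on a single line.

LF mapping: 1 5 7 2 3 6 4 0
Walk LF starting at row 7, prepending L[row]:
  step 1: row=7, L[7]='$', prepend. Next row=LF[7]=0
  step 2: row=0, L[0]='9', prepend. Next row=LF[0]=1
  step 3: row=1, L[1]='s', prepend. Next row=LF[1]=5
  step 4: row=5, L[5]='u', prepend. Next row=LF[5]=6
  step 5: row=6, L[6]='r', prepend. Next row=LF[6]=4
  step 6: row=4, L[4]='l', prepend. Next row=LF[4]=3
  step 7: row=3, L[3]='a', prepend. Next row=LF[3]=2
  step 8: row=2, L[2]='w', prepend. Next row=LF[2]=7
Reversed output: walrus9$

Answer: walrus9$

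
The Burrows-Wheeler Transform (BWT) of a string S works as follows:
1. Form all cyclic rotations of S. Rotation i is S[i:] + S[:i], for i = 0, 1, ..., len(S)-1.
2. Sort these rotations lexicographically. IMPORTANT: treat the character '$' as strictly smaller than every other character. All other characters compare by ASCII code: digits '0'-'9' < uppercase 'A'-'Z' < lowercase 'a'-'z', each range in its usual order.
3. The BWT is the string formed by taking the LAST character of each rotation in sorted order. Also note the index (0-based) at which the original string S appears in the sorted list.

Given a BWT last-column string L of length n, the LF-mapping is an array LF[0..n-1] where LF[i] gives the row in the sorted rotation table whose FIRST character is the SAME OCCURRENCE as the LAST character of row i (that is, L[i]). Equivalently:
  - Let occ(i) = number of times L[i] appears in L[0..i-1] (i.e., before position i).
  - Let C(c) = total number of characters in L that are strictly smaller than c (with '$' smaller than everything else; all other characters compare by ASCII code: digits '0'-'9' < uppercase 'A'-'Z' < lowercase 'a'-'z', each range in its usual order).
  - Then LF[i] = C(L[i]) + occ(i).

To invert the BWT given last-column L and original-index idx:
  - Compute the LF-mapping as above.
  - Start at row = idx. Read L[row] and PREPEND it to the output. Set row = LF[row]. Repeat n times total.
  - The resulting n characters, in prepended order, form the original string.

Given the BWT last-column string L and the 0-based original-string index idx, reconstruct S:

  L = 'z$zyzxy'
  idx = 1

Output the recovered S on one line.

LF mapping: 4 0 5 2 6 1 3
Walk LF starting at row 1, prepending L[row]:
  step 1: row=1, L[1]='$', prepend. Next row=LF[1]=0
  step 2: row=0, L[0]='z', prepend. Next row=LF[0]=4
  step 3: row=4, L[4]='z', prepend. Next row=LF[4]=6
  step 4: row=6, L[6]='y', prepend. Next row=LF[6]=3
  step 5: row=3, L[3]='y', prepend. Next row=LF[3]=2
  step 6: row=2, L[2]='z', prepend. Next row=LF[2]=5
  step 7: row=5, L[5]='x', prepend. Next row=LF[5]=1
Reversed output: xzyyzz$

Answer: xzyyzz$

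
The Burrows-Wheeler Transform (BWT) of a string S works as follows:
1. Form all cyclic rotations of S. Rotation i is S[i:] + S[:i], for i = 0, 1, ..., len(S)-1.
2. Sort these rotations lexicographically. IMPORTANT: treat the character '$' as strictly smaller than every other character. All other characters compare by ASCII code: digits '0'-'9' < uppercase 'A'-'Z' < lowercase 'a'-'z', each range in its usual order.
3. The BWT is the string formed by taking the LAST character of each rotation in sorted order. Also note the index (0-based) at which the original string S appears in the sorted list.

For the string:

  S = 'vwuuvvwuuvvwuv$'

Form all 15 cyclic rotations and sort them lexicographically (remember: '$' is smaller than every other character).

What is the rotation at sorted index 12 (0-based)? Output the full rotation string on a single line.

Answer: wuuvvwuuvvwuv$v

Derivation:
All 15 rotations (rotation i = S[i:]+S[:i]):
  rot[0] = vwuuvvwuuvvwuv$
  rot[1] = wuuvvwuuvvwuv$v
  rot[2] = uuvvwuuvvwuv$vw
  rot[3] = uvvwuuvvwuv$vwu
  rot[4] = vvwuuvvwuv$vwuu
  rot[5] = vwuuvvwuv$vwuuv
  rot[6] = wuuvvwuv$vwuuvv
  rot[7] = uuvvwuv$vwuuvvw
  rot[8] = uvvwuv$vwuuvvwu
  rot[9] = vvwuv$vwuuvvwuu
  rot[10] = vwuv$vwuuvvwuuv
  rot[11] = wuv$vwuuvvwuuvv
  rot[12] = uv$vwuuvvwuuvvw
  rot[13] = v$vwuuvvwuuvvwu
  rot[14] = $vwuuvvwuuvvwuv
Sorted (with $ < everything):
  sorted[0] = $vwuuvvwuuvvwuv
  sorted[1] = uuvvwuuvvwuv$vw
  sorted[2] = uuvvwuv$vwuuvvw
  sorted[3] = uv$vwuuvvwuuvvw
  sorted[4] = uvvwuuvvwuv$vwu
  sorted[5] = uvvwuv$vwuuvvwu
  sorted[6] = v$vwuuvvwuuvvwu
  sorted[7] = vvwuuvvwuv$vwuu
  sorted[8] = vvwuv$vwuuvvwuu
  sorted[9] = vwuuvvwuuvvwuv$
  sorted[10] = vwuuvvwuv$vwuuv
  sorted[11] = vwuv$vwuuvvwuuv
  sorted[12] = wuuvvwuuvvwuv$v
  sorted[13] = wuuvvwuv$vwuuvv
  sorted[14] = wuv$vwuuvvwuuvv
sorted[12] = wuuvvwuuvvwuv$v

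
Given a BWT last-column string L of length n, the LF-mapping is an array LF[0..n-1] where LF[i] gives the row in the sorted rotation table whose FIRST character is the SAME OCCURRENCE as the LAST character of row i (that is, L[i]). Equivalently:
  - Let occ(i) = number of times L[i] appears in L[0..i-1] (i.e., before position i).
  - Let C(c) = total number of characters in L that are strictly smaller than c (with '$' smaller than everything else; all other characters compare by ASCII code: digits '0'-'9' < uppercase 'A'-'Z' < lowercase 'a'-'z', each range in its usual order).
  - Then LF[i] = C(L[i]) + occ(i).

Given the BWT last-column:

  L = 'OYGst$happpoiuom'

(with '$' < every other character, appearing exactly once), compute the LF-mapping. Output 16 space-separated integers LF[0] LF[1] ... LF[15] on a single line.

Answer: 2 3 1 13 14 0 5 4 10 11 12 8 6 15 9 7

Derivation:
Char counts: '$':1, 'G':1, 'O':1, 'Y':1, 'a':1, 'h':1, 'i':1, 'm':1, 'o':2, 'p':3, 's':1, 't':1, 'u':1
C (first-col start): C('$')=0, C('G')=1, C('O')=2, C('Y')=3, C('a')=4, C('h')=5, C('i')=6, C('m')=7, C('o')=8, C('p')=10, C('s')=13, C('t')=14, C('u')=15
L[0]='O': occ=0, LF[0]=C('O')+0=2+0=2
L[1]='Y': occ=0, LF[1]=C('Y')+0=3+0=3
L[2]='G': occ=0, LF[2]=C('G')+0=1+0=1
L[3]='s': occ=0, LF[3]=C('s')+0=13+0=13
L[4]='t': occ=0, LF[4]=C('t')+0=14+0=14
L[5]='$': occ=0, LF[5]=C('$')+0=0+0=0
L[6]='h': occ=0, LF[6]=C('h')+0=5+0=5
L[7]='a': occ=0, LF[7]=C('a')+0=4+0=4
L[8]='p': occ=0, LF[8]=C('p')+0=10+0=10
L[9]='p': occ=1, LF[9]=C('p')+1=10+1=11
L[10]='p': occ=2, LF[10]=C('p')+2=10+2=12
L[11]='o': occ=0, LF[11]=C('o')+0=8+0=8
L[12]='i': occ=0, LF[12]=C('i')+0=6+0=6
L[13]='u': occ=0, LF[13]=C('u')+0=15+0=15
L[14]='o': occ=1, LF[14]=C('o')+1=8+1=9
L[15]='m': occ=0, LF[15]=C('m')+0=7+0=7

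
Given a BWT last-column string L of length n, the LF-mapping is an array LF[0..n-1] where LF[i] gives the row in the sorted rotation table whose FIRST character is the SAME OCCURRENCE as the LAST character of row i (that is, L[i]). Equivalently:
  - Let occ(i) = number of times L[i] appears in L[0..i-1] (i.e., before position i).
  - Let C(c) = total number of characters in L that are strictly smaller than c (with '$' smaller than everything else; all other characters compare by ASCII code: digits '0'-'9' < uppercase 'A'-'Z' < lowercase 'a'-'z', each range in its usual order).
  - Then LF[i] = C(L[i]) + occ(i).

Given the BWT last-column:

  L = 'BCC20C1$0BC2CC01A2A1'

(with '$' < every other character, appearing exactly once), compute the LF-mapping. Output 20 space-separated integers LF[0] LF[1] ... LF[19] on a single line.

Answer: 12 14 15 7 1 16 4 0 2 13 17 8 18 19 3 5 10 9 11 6

Derivation:
Char counts: '$':1, '0':3, '1':3, '2':3, 'A':2, 'B':2, 'C':6
C (first-col start): C('$')=0, C('0')=1, C('1')=4, C('2')=7, C('A')=10, C('B')=12, C('C')=14
L[0]='B': occ=0, LF[0]=C('B')+0=12+0=12
L[1]='C': occ=0, LF[1]=C('C')+0=14+0=14
L[2]='C': occ=1, LF[2]=C('C')+1=14+1=15
L[3]='2': occ=0, LF[3]=C('2')+0=7+0=7
L[4]='0': occ=0, LF[4]=C('0')+0=1+0=1
L[5]='C': occ=2, LF[5]=C('C')+2=14+2=16
L[6]='1': occ=0, LF[6]=C('1')+0=4+0=4
L[7]='$': occ=0, LF[7]=C('$')+0=0+0=0
L[8]='0': occ=1, LF[8]=C('0')+1=1+1=2
L[9]='B': occ=1, LF[9]=C('B')+1=12+1=13
L[10]='C': occ=3, LF[10]=C('C')+3=14+3=17
L[11]='2': occ=1, LF[11]=C('2')+1=7+1=8
L[12]='C': occ=4, LF[12]=C('C')+4=14+4=18
L[13]='C': occ=5, LF[13]=C('C')+5=14+5=19
L[14]='0': occ=2, LF[14]=C('0')+2=1+2=3
L[15]='1': occ=1, LF[15]=C('1')+1=4+1=5
L[16]='A': occ=0, LF[16]=C('A')+0=10+0=10
L[17]='2': occ=2, LF[17]=C('2')+2=7+2=9
L[18]='A': occ=1, LF[18]=C('A')+1=10+1=11
L[19]='1': occ=2, LF[19]=C('1')+2=4+2=6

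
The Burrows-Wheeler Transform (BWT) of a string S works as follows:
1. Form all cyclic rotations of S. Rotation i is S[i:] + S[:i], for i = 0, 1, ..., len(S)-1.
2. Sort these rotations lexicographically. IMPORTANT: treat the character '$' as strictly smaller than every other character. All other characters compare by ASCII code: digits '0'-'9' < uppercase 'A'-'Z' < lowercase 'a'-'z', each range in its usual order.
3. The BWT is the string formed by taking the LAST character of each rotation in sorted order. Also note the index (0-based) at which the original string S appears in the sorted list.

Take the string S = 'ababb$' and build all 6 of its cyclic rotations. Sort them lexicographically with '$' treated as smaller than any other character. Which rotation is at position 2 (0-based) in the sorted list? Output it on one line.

Answer: abb$ab

Derivation:
All 6 rotations (rotation i = S[i:]+S[:i]):
  rot[0] = ababb$
  rot[1] = babb$a
  rot[2] = abb$ab
  rot[3] = bb$aba
  rot[4] = b$abab
  rot[5] = $ababb
Sorted (with $ < everything):
  sorted[0] = $ababb
  sorted[1] = ababb$
  sorted[2] = abb$ab
  sorted[3] = b$abab
  sorted[4] = babb$a
  sorted[5] = bb$aba
sorted[2] = abb$ab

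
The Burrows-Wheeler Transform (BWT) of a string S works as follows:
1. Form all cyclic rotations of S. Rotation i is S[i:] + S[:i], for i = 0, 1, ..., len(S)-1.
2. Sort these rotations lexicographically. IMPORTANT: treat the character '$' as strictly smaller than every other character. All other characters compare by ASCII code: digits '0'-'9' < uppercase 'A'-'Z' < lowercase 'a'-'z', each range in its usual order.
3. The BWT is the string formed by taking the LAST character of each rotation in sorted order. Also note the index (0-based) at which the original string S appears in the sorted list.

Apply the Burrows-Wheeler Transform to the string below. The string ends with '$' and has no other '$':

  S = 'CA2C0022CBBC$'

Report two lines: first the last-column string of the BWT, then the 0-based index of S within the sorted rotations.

All 13 rotations (rotation i = S[i:]+S[:i]):
  rot[0] = CA2C0022CBBC$
  rot[1] = A2C0022CBBC$C
  rot[2] = 2C0022CBBC$CA
  rot[3] = C0022CBBC$CA2
  rot[4] = 0022CBBC$CA2C
  rot[5] = 022CBBC$CA2C0
  rot[6] = 22CBBC$CA2C00
  rot[7] = 2CBBC$CA2C002
  rot[8] = CBBC$CA2C0022
  rot[9] = BBC$CA2C0022C
  rot[10] = BC$CA2C0022CB
  rot[11] = C$CA2C0022CBB
  rot[12] = $CA2C0022CBBC
Sorted (with $ < everything):
  sorted[0] = $CA2C0022CBBC  (last char: 'C')
  sorted[1] = 0022CBBC$CA2C  (last char: 'C')
  sorted[2] = 022CBBC$CA2C0  (last char: '0')
  sorted[3] = 22CBBC$CA2C00  (last char: '0')
  sorted[4] = 2C0022CBBC$CA  (last char: 'A')
  sorted[5] = 2CBBC$CA2C002  (last char: '2')
  sorted[6] = A2C0022CBBC$C  (last char: 'C')
  sorted[7] = BBC$CA2C0022C  (last char: 'C')
  sorted[8] = BC$CA2C0022CB  (last char: 'B')
  sorted[9] = C$CA2C0022CBB  (last char: 'B')
  sorted[10] = C0022CBBC$CA2  (last char: '2')
  sorted[11] = CA2C0022CBBC$  (last char: '$')
  sorted[12] = CBBC$CA2C0022  (last char: '2')
Last column: CC00A2CCBB2$2
Original string S is at sorted index 11

Answer: CC00A2CCBB2$2
11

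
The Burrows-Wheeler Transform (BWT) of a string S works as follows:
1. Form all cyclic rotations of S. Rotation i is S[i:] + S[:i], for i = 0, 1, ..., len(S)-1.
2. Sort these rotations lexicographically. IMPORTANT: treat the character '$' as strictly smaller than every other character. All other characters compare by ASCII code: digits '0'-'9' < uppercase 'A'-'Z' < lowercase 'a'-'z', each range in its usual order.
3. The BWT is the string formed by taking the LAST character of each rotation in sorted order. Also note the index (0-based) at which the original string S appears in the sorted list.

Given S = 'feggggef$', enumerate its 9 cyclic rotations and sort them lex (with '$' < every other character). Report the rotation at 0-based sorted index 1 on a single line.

All 9 rotations (rotation i = S[i:]+S[:i]):
  rot[0] = feggggef$
  rot[1] = eggggef$f
  rot[2] = ggggef$fe
  rot[3] = gggef$feg
  rot[4] = ggef$fegg
  rot[5] = gef$feggg
  rot[6] = ef$fegggg
  rot[7] = f$fegggge
  rot[8] = $feggggef
Sorted (with $ < everything):
  sorted[0] = $feggggef
  sorted[1] = ef$fegggg
  sorted[2] = eggggef$f
  sorted[3] = f$fegggge
  sorted[4] = feggggef$
  sorted[5] = gef$feggg
  sorted[6] = ggef$fegg
  sorted[7] = gggef$feg
  sorted[8] = ggggef$fe
sorted[1] = ef$fegggg

Answer: ef$fegggg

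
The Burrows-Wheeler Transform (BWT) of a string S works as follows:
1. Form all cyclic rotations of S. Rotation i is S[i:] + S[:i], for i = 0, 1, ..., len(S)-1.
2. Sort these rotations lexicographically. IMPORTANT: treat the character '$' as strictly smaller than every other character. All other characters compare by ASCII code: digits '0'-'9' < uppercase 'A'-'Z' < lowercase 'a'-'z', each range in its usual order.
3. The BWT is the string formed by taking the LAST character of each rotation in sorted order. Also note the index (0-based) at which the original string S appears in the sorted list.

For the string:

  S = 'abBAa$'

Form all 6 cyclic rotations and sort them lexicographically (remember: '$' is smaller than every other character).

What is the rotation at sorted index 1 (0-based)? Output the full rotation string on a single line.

Answer: Aa$abB

Derivation:
All 6 rotations (rotation i = S[i:]+S[:i]):
  rot[0] = abBAa$
  rot[1] = bBAa$a
  rot[2] = BAa$ab
  rot[3] = Aa$abB
  rot[4] = a$abBA
  rot[5] = $abBAa
Sorted (with $ < everything):
  sorted[0] = $abBAa
  sorted[1] = Aa$abB
  sorted[2] = BAa$ab
  sorted[3] = a$abBA
  sorted[4] = abBAa$
  sorted[5] = bBAa$a
sorted[1] = Aa$abB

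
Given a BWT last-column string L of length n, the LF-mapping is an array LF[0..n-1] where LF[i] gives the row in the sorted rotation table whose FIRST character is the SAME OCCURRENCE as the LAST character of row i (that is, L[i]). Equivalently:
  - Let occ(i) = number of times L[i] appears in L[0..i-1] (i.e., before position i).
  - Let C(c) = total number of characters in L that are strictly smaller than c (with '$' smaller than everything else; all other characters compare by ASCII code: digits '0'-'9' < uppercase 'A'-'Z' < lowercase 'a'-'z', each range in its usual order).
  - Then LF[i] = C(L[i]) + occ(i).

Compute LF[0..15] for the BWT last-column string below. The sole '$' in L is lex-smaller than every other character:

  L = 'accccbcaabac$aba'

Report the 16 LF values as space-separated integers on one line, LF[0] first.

Char counts: '$':1, 'a':6, 'b':3, 'c':6
C (first-col start): C('$')=0, C('a')=1, C('b')=7, C('c')=10
L[0]='a': occ=0, LF[0]=C('a')+0=1+0=1
L[1]='c': occ=0, LF[1]=C('c')+0=10+0=10
L[2]='c': occ=1, LF[2]=C('c')+1=10+1=11
L[3]='c': occ=2, LF[3]=C('c')+2=10+2=12
L[4]='c': occ=3, LF[4]=C('c')+3=10+3=13
L[5]='b': occ=0, LF[5]=C('b')+0=7+0=7
L[6]='c': occ=4, LF[6]=C('c')+4=10+4=14
L[7]='a': occ=1, LF[7]=C('a')+1=1+1=2
L[8]='a': occ=2, LF[8]=C('a')+2=1+2=3
L[9]='b': occ=1, LF[9]=C('b')+1=7+1=8
L[10]='a': occ=3, LF[10]=C('a')+3=1+3=4
L[11]='c': occ=5, LF[11]=C('c')+5=10+5=15
L[12]='$': occ=0, LF[12]=C('$')+0=0+0=0
L[13]='a': occ=4, LF[13]=C('a')+4=1+4=5
L[14]='b': occ=2, LF[14]=C('b')+2=7+2=9
L[15]='a': occ=5, LF[15]=C('a')+5=1+5=6

Answer: 1 10 11 12 13 7 14 2 3 8 4 15 0 5 9 6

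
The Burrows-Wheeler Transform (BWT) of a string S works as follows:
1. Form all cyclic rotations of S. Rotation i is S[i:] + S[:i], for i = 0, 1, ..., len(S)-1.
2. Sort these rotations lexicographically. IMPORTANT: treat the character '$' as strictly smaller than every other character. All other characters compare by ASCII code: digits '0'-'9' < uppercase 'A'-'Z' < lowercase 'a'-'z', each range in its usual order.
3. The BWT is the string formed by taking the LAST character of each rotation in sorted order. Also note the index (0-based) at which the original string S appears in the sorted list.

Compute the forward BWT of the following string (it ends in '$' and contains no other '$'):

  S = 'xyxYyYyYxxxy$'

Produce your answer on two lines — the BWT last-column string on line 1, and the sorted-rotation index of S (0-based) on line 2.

All 13 rotations (rotation i = S[i:]+S[:i]):
  rot[0] = xyxYyYyYxxxy$
  rot[1] = yxYyYyYxxxy$x
  rot[2] = xYyYyYxxxy$xy
  rot[3] = YyYyYxxxy$xyx
  rot[4] = yYyYxxxy$xyxY
  rot[5] = YyYxxxy$xyxYy
  rot[6] = yYxxxy$xyxYyY
  rot[7] = Yxxxy$xyxYyYy
  rot[8] = xxxy$xyxYyYyY
  rot[9] = xxy$xyxYyYyYx
  rot[10] = xy$xyxYyYyYxx
  rot[11] = y$xyxYyYyYxxx
  rot[12] = $xyxYyYyYxxxy
Sorted (with $ < everything):
  sorted[0] = $xyxYyYyYxxxy  (last char: 'y')
  sorted[1] = Yxxxy$xyxYyYy  (last char: 'y')
  sorted[2] = YyYxxxy$xyxYy  (last char: 'y')
  sorted[3] = YyYyYxxxy$xyx  (last char: 'x')
  sorted[4] = xYyYyYxxxy$xy  (last char: 'y')
  sorted[5] = xxxy$xyxYyYyY  (last char: 'Y')
  sorted[6] = xxy$xyxYyYyYx  (last char: 'x')
  sorted[7] = xy$xyxYyYyYxx  (last char: 'x')
  sorted[8] = xyxYyYyYxxxy$  (last char: '$')
  sorted[9] = y$xyxYyYyYxxx  (last char: 'x')
  sorted[10] = yYxxxy$xyxYyY  (last char: 'Y')
  sorted[11] = yYyYxxxy$xyxY  (last char: 'Y')
  sorted[12] = yxYyYyYxxxy$x  (last char: 'x')
Last column: yyyxyYxx$xYYx
Original string S is at sorted index 8

Answer: yyyxyYxx$xYYx
8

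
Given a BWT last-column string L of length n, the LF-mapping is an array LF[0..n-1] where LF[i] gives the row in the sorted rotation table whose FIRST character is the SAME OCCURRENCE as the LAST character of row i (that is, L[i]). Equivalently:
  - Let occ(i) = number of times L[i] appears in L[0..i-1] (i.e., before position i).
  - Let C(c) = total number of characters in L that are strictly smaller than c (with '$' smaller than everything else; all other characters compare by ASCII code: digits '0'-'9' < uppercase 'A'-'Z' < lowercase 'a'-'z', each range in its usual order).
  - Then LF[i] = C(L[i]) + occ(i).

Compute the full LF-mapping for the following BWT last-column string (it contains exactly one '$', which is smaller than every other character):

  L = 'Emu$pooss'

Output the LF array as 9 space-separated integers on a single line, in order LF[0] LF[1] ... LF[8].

Answer: 1 2 8 0 5 3 4 6 7

Derivation:
Char counts: '$':1, 'E':1, 'm':1, 'o':2, 'p':1, 's':2, 'u':1
C (first-col start): C('$')=0, C('E')=1, C('m')=2, C('o')=3, C('p')=5, C('s')=6, C('u')=8
L[0]='E': occ=0, LF[0]=C('E')+0=1+0=1
L[1]='m': occ=0, LF[1]=C('m')+0=2+0=2
L[2]='u': occ=0, LF[2]=C('u')+0=8+0=8
L[3]='$': occ=0, LF[3]=C('$')+0=0+0=0
L[4]='p': occ=0, LF[4]=C('p')+0=5+0=5
L[5]='o': occ=0, LF[5]=C('o')+0=3+0=3
L[6]='o': occ=1, LF[6]=C('o')+1=3+1=4
L[7]='s': occ=0, LF[7]=C('s')+0=6+0=6
L[8]='s': occ=1, LF[8]=C('s')+1=6+1=7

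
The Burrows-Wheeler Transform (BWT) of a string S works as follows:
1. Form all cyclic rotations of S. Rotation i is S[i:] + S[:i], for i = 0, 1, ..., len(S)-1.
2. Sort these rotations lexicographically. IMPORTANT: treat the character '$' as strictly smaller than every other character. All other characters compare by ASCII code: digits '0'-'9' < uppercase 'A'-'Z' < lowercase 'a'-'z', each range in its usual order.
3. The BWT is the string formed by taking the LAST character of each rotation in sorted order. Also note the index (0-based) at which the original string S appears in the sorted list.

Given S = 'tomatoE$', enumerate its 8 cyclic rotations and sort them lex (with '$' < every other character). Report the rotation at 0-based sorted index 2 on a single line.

Answer: atoE$tom

Derivation:
All 8 rotations (rotation i = S[i:]+S[:i]):
  rot[0] = tomatoE$
  rot[1] = omatoE$t
  rot[2] = matoE$to
  rot[3] = atoE$tom
  rot[4] = toE$toma
  rot[5] = oE$tomat
  rot[6] = E$tomato
  rot[7] = $tomatoE
Sorted (with $ < everything):
  sorted[0] = $tomatoE
  sorted[1] = E$tomato
  sorted[2] = atoE$tom
  sorted[3] = matoE$to
  sorted[4] = oE$tomat
  sorted[5] = omatoE$t
  sorted[6] = toE$toma
  sorted[7] = tomatoE$
sorted[2] = atoE$tom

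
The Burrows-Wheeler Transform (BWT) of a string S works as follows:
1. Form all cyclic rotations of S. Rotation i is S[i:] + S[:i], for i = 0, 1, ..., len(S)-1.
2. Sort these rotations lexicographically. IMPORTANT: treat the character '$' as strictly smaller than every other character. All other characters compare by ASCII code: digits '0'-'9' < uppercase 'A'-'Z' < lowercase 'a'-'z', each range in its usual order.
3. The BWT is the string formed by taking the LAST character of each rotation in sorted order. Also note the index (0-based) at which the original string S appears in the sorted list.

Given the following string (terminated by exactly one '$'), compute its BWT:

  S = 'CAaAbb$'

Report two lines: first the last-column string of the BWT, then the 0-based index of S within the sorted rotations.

All 7 rotations (rotation i = S[i:]+S[:i]):
  rot[0] = CAaAbb$
  rot[1] = AaAbb$C
  rot[2] = aAbb$CA
  rot[3] = Abb$CAa
  rot[4] = bb$CAaA
  rot[5] = b$CAaAb
  rot[6] = $CAaAbb
Sorted (with $ < everything):
  sorted[0] = $CAaAbb  (last char: 'b')
  sorted[1] = AaAbb$C  (last char: 'C')
  sorted[2] = Abb$CAa  (last char: 'a')
  sorted[3] = CAaAbb$  (last char: '$')
  sorted[4] = aAbb$CA  (last char: 'A')
  sorted[5] = b$CAaAb  (last char: 'b')
  sorted[6] = bb$CAaA  (last char: 'A')
Last column: bCa$AbA
Original string S is at sorted index 3

Answer: bCa$AbA
3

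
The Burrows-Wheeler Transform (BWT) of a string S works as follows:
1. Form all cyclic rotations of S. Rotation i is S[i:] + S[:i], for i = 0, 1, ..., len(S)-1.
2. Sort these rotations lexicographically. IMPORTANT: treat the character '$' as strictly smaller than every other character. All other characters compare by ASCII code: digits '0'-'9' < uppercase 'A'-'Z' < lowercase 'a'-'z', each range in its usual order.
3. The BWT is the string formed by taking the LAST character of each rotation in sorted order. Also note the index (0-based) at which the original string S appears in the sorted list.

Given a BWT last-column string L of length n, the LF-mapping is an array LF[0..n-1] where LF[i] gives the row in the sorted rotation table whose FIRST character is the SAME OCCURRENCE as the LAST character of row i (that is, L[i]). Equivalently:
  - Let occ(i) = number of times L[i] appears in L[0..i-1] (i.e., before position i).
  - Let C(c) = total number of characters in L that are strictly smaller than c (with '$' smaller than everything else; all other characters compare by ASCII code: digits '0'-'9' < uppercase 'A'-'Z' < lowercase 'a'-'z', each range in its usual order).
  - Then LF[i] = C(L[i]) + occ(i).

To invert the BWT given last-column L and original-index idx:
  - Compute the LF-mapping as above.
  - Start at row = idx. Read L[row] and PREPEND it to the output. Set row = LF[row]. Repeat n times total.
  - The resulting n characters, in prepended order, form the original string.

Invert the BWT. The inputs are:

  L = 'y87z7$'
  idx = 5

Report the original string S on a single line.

Answer: z877y$

Derivation:
LF mapping: 4 3 1 5 2 0
Walk LF starting at row 5, prepending L[row]:
  step 1: row=5, L[5]='$', prepend. Next row=LF[5]=0
  step 2: row=0, L[0]='y', prepend. Next row=LF[0]=4
  step 3: row=4, L[4]='7', prepend. Next row=LF[4]=2
  step 4: row=2, L[2]='7', prepend. Next row=LF[2]=1
  step 5: row=1, L[1]='8', prepend. Next row=LF[1]=3
  step 6: row=3, L[3]='z', prepend. Next row=LF[3]=5
Reversed output: z877y$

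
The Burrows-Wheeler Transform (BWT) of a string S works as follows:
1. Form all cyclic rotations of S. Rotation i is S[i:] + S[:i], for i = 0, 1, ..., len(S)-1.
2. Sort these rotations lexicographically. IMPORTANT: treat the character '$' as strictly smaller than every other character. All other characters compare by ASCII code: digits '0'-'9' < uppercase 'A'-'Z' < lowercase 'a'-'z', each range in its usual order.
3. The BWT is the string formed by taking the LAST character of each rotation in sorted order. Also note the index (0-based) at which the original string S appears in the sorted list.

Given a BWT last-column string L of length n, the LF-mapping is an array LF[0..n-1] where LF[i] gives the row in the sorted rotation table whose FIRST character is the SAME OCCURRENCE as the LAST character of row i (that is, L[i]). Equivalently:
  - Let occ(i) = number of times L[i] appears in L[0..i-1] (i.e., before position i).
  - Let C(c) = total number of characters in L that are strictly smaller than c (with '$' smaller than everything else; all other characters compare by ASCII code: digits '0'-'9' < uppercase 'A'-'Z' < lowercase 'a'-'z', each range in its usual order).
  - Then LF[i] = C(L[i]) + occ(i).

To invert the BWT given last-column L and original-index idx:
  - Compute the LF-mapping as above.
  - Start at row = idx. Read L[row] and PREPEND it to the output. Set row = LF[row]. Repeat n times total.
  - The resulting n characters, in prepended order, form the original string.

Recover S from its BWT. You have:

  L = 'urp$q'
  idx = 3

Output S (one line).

LF mapping: 4 3 1 0 2
Walk LF starting at row 3, prepending L[row]:
  step 1: row=3, L[3]='$', prepend. Next row=LF[3]=0
  step 2: row=0, L[0]='u', prepend. Next row=LF[0]=4
  step 3: row=4, L[4]='q', prepend. Next row=LF[4]=2
  step 4: row=2, L[2]='p', prepend. Next row=LF[2]=1
  step 5: row=1, L[1]='r', prepend. Next row=LF[1]=3
Reversed output: rpqu$

Answer: rpqu$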